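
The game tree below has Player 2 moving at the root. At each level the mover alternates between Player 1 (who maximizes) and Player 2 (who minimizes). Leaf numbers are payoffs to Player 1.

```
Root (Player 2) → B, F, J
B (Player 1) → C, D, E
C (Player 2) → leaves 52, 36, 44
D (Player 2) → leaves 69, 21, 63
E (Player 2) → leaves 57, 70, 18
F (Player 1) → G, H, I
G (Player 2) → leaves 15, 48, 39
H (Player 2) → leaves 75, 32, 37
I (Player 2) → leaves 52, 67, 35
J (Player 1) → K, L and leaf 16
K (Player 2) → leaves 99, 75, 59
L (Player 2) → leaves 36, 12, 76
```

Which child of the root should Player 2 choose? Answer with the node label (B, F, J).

F

C (Player 2): min(52, 36, 44) = 36
D (Player 2): min(69, 21, 63) = 21
E (Player 2): min(57, 70, 18) = 18
B (Player 1): max(36, 21, 18) = 36
G (Player 2): min(15, 48, 39) = 15
H (Player 2): min(75, 32, 37) = 32
I (Player 2): min(52, 67, 35) = 35
F (Player 1): max(15, 32, 35) = 35
K (Player 2): min(99, 75, 59) = 59
L (Player 2): min(36, 12, 76) = 12
J (Player 1): max(59, 12, 16) = 59
Root (Player 2): min(36, 35, 59) = 35
Player 2 picks the child with the lowest value: F (value 35).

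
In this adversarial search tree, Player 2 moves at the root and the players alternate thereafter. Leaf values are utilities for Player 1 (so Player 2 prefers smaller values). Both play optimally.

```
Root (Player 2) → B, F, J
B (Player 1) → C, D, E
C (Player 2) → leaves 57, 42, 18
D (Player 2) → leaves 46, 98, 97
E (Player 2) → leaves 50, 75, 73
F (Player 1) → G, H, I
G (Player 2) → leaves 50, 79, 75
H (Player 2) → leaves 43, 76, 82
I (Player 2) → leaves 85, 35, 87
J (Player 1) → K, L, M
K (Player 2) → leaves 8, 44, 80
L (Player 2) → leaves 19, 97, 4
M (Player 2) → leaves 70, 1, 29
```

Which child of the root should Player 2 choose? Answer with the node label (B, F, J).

C (Player 2): min(57, 42, 18) = 18
D (Player 2): min(46, 98, 97) = 46
E (Player 2): min(50, 75, 73) = 50
B (Player 1): max(18, 46, 50) = 50
G (Player 2): min(50, 79, 75) = 50
H (Player 2): min(43, 76, 82) = 43
I (Player 2): min(85, 35, 87) = 35
F (Player 1): max(50, 43, 35) = 50
K (Player 2): min(8, 44, 80) = 8
L (Player 2): min(19, 97, 4) = 4
M (Player 2): min(70, 1, 29) = 1
J (Player 1): max(8, 4, 1) = 8
Root (Player 2): min(50, 50, 8) = 8
Player 2 picks the child with the lowest value: J (value 8).

J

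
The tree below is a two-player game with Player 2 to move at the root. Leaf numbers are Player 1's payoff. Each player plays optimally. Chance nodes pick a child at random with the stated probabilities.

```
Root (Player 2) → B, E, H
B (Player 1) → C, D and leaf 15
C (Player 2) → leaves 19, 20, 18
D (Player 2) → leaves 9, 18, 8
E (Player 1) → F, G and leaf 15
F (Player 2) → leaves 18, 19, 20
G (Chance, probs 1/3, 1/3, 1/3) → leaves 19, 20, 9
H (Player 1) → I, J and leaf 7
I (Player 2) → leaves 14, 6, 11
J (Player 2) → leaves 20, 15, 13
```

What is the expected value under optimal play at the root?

C (Player 2): min(19, 20, 18) = 18
D (Player 2): min(9, 18, 8) = 8
B (Player 1): max(18, 8, 15) = 18
F (Player 2): min(18, 19, 20) = 18
G (Chance): 1/3·19 + 1/3·20 + 1/3·9 = 16
E (Player 1): max(18, 16, 15) = 18
I (Player 2): min(14, 6, 11) = 6
J (Player 2): min(20, 15, 13) = 13
H (Player 1): max(6, 13, 7) = 13
Root (Player 2): min(18, 18, 13) = 13

13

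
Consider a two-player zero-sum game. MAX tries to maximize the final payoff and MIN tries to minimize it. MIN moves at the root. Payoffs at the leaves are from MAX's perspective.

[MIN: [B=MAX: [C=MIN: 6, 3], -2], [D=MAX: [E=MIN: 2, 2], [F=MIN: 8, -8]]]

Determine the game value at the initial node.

C (MIN): min(6, 3) = 3
B (MAX): max(3, -2) = 3
E (MIN): min(2, 2) = 2
F (MIN): min(8, -8) = -8
D (MAX): max(2, -8) = 2
Root (MIN): min(3, 2) = 2

2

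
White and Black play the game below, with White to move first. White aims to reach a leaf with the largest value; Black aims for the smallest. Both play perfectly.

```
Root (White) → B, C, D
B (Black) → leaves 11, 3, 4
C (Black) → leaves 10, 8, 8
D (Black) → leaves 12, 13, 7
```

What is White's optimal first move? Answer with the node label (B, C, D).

B (Black): min(11, 3, 4) = 3
C (Black): min(10, 8, 8) = 8
D (Black): min(12, 13, 7) = 7
Root (White): max(3, 8, 7) = 8
White picks the child with the highest value: C (value 8).

C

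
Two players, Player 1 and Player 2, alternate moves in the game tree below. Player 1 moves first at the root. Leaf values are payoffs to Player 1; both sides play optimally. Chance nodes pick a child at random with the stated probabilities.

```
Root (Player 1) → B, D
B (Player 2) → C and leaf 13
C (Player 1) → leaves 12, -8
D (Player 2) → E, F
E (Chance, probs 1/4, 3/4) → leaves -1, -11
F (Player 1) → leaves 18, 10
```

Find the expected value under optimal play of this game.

C (Player 1): max(12, -8) = 12
B (Player 2): min(12, 13) = 12
E (Chance): 1/4·-1 + 3/4·-11 = -8.5
F (Player 1): max(18, 10) = 18
D (Player 2): min(-8.5, 18) = -8.5
Root (Player 1): max(12, -8.5) = 12

12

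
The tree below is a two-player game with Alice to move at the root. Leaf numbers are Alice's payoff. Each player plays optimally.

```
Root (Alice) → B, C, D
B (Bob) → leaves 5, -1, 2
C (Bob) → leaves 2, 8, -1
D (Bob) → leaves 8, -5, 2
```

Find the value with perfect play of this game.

B (Bob): min(5, -1, 2) = -1
C (Bob): min(2, 8, -1) = -1
D (Bob): min(8, -5, 2) = -5
Root (Alice): max(-1, -1, -5) = -1

-1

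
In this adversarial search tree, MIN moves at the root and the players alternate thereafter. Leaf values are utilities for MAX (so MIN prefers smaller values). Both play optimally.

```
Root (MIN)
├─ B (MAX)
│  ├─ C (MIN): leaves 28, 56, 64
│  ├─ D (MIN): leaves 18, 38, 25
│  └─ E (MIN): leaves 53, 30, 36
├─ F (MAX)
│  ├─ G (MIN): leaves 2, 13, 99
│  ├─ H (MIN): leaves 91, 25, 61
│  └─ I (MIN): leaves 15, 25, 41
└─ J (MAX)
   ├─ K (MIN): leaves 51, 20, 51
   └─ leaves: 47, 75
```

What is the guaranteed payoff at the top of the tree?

C (MIN): min(28, 56, 64) = 28
D (MIN): min(18, 38, 25) = 18
E (MIN): min(53, 30, 36) = 30
B (MAX): max(28, 18, 30) = 30
G (MIN): min(2, 13, 99) = 2
H (MIN): min(91, 25, 61) = 25
I (MIN): min(15, 25, 41) = 15
F (MAX): max(2, 25, 15) = 25
K (MIN): min(51, 20, 51) = 20
J (MAX): max(20, 47, 75) = 75
Root (MIN): min(30, 25, 75) = 25

25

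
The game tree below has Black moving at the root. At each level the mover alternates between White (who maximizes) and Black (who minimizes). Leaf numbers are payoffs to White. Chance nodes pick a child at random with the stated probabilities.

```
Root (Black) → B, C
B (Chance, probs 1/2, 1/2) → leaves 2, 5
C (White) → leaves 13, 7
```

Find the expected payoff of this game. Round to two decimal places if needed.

B (Chance): 1/2·2 + 1/2·5 = 3.5
C (White): max(13, 7) = 13
Root (Black): min(3.5, 13) = 3.5

3.5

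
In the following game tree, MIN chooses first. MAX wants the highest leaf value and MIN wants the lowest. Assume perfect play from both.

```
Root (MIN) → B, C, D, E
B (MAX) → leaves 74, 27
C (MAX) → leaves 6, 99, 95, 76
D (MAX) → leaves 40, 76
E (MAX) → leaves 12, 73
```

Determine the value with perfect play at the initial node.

73

B (MAX): max(74, 27) = 74
C (MAX): max(6, 99, 95, 76) = 99
D (MAX): max(40, 76) = 76
E (MAX): max(12, 73) = 73
Root (MIN): min(74, 99, 76, 73) = 73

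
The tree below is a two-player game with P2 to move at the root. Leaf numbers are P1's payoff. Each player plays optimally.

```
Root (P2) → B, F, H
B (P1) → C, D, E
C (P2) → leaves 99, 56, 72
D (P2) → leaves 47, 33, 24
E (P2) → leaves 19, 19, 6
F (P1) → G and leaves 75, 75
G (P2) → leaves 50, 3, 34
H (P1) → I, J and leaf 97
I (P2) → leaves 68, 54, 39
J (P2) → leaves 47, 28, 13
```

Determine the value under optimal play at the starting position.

56

C (P2): min(99, 56, 72) = 56
D (P2): min(47, 33, 24) = 24
E (P2): min(19, 19, 6) = 6
B (P1): max(56, 24, 6) = 56
G (P2): min(50, 3, 34) = 3
F (P1): max(3, 75, 75) = 75
I (P2): min(68, 54, 39) = 39
J (P2): min(47, 28, 13) = 13
H (P1): max(39, 13, 97) = 97
Root (P2): min(56, 75, 97) = 56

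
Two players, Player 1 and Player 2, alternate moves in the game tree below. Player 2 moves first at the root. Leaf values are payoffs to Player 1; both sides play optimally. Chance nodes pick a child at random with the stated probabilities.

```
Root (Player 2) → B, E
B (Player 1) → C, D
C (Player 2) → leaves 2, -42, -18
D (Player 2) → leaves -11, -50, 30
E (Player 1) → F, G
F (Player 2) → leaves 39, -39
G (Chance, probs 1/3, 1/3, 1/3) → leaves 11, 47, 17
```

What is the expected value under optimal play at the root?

-42

C (Player 2): min(2, -42, -18) = -42
D (Player 2): min(-11, -50, 30) = -50
B (Player 1): max(-42, -50) = -42
F (Player 2): min(39, -39) = -39
G (Chance): 1/3·11 + 1/3·47 + 1/3·17 = 25
E (Player 1): max(-39, 25) = 25
Root (Player 2): min(-42, 25) = -42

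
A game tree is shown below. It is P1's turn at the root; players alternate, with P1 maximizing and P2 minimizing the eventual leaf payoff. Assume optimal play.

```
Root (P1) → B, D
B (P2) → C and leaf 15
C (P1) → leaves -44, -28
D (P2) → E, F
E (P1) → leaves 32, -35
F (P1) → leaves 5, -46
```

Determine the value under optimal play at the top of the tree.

5

C (P1): max(-44, -28) = -28
B (P2): min(-28, 15) = -28
E (P1): max(32, -35) = 32
F (P1): max(5, -46) = 5
D (P2): min(32, 5) = 5
Root (P1): max(-28, 5) = 5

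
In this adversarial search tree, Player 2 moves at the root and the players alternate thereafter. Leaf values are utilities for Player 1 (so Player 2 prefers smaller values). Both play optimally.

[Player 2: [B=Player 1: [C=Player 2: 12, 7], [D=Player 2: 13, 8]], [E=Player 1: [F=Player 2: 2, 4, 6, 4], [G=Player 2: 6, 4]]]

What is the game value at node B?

C: min(12, 7) = 7
D: min(13, 8) = 8
B: max(7, 8) = 8

8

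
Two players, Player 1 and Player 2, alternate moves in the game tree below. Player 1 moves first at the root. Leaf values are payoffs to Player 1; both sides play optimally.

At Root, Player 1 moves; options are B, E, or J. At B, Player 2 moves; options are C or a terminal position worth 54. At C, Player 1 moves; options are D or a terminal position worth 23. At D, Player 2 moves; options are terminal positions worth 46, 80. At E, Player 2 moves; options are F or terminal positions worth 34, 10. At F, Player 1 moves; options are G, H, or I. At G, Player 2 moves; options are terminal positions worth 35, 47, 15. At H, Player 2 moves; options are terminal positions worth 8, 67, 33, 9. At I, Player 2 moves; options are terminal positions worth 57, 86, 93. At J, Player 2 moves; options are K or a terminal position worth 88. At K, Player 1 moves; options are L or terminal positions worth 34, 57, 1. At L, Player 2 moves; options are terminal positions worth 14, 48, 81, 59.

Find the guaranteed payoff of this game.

D (Player 2): min(46, 80) = 46
C (Player 1): max(46, 23) = 46
B (Player 2): min(46, 54) = 46
G (Player 2): min(35, 47, 15) = 15
H (Player 2): min(8, 67, 33, 9) = 8
I (Player 2): min(57, 86, 93) = 57
F (Player 1): max(15, 8, 57) = 57
E (Player 2): min(57, 34, 10) = 10
L (Player 2): min(14, 48, 81, 59) = 14
K (Player 1): max(14, 34, 57, 1) = 57
J (Player 2): min(57, 88) = 57
Root (Player 1): max(46, 10, 57) = 57

57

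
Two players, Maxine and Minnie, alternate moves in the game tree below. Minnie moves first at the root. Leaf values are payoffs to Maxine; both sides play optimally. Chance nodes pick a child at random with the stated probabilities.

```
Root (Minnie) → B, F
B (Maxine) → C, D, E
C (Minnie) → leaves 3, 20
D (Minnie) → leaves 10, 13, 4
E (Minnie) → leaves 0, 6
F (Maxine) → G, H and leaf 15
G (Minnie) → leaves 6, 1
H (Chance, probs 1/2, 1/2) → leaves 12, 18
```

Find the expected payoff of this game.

4

C (Minnie): min(3, 20) = 3
D (Minnie): min(10, 13, 4) = 4
E (Minnie): min(0, 6) = 0
B (Maxine): max(3, 4, 0) = 4
G (Minnie): min(6, 1) = 1
H (Chance): 1/2·12 + 1/2·18 = 15
F (Maxine): max(1, 15, 15) = 15
Root (Minnie): min(4, 15) = 4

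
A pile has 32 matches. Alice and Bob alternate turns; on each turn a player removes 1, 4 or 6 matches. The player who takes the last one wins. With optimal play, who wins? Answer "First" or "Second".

Second

Mark each pile size as W (mover wins) or L (mover loses):
i:   0  1  2  3  4  5  6  7  8  9 10 11 12 13 14 15 16 17 18 19 20 21 22 23 24 25 26 27 28 29 30 31 32
     L  W  L  W  W  L  W  L  W  W  L  W  L  W  W  L  W  L  W  W  L  W  L  W  W  L  W  L  W  W  L  W  L
Position 32 is L, so the second player wins.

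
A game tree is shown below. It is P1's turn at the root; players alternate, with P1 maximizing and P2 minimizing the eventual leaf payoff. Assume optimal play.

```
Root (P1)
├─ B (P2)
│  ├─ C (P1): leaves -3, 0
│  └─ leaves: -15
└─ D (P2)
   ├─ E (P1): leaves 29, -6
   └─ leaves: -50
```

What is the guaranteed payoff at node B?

C: max(-3, 0) = 0
B: min(0, -15) = -15

-15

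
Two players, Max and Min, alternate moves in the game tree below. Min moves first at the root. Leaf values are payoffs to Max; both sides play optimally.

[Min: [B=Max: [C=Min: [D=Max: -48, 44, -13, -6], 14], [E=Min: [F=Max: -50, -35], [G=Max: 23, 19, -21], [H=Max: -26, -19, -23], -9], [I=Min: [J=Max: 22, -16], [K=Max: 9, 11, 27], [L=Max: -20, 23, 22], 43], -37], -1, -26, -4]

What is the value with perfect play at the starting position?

-26

D (Max): max(-48, 44, -13, -6) = 44
C (Min): min(44, 14) = 14
F (Max): max(-50, -35) = -35
G (Max): max(23, 19, -21) = 23
H (Max): max(-26, -19, -23) = -19
E (Min): min(-35, 23, -19, -9) = -35
J (Max): max(22, -16) = 22
K (Max): max(9, 11, 27) = 27
L (Max): max(-20, 23, 22) = 23
I (Min): min(22, 27, 23, 43) = 22
B (Max): max(14, -35, 22, -37) = 22
Root (Min): min(22, -1, -26, -4) = -26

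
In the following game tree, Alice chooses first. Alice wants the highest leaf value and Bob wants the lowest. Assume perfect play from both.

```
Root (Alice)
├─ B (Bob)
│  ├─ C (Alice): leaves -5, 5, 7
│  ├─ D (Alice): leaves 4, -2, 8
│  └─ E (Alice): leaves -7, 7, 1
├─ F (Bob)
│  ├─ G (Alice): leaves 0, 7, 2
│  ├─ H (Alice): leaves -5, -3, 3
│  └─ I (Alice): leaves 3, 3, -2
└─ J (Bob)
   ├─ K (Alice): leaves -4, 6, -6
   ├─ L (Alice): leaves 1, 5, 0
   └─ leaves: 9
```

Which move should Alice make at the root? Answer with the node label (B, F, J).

B

C (Alice): max(-5, 5, 7) = 7
D (Alice): max(4, -2, 8) = 8
E (Alice): max(-7, 7, 1) = 7
B (Bob): min(7, 8, 7) = 7
G (Alice): max(0, 7, 2) = 7
H (Alice): max(-5, -3, 3) = 3
I (Alice): max(3, 3, -2) = 3
F (Bob): min(7, 3, 3) = 3
K (Alice): max(-4, 6, -6) = 6
L (Alice): max(1, 5, 0) = 5
J (Bob): min(6, 5, 9) = 5
Root (Alice): max(7, 3, 5) = 7
Alice picks the child with the highest value: B (value 7).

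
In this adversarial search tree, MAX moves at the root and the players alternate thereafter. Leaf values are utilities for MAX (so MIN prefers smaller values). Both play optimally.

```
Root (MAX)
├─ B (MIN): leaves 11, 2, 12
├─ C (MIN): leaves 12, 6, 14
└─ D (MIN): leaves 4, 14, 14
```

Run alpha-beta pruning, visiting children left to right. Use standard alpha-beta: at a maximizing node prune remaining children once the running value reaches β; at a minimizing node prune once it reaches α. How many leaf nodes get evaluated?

B [α=-∞,β=+∞]: v=2
C [α=2,β=+∞]: v=6
D [α=6,β=+∞]: v=4 after child 1 ≤ α → α-cutoff, skip 2
Root [α=-∞,β=+∞]: v=6
Leaves evaluated: 7 of 9.

7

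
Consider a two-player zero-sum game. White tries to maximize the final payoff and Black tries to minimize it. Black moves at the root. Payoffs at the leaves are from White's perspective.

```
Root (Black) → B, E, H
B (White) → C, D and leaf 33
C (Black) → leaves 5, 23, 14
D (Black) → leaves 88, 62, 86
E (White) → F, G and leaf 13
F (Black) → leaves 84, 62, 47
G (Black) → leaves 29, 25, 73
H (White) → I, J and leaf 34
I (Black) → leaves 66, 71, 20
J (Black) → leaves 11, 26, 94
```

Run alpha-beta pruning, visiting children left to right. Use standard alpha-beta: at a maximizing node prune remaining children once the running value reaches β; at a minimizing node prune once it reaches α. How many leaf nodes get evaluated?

C [α=-∞,β=+∞]: v=5
D [α=5,β=+∞]: v=62
B [α=-∞,β=+∞]: v=62
F [α=-∞,β=62]: v=47
G [α=47,β=62]: v=29 after child 1 ≤ α → α-cutoff, skip 2
E [α=-∞,β=62]: v=47
I [α=-∞,β=47]: v=20
J [α=20,β=47]: v=11 after child 1 ≤ α → α-cutoff, skip 2
H [α=-∞,β=47]: v=34
Root [α=-∞,β=+∞]: v=34
Leaves evaluated: 17 of 21.

17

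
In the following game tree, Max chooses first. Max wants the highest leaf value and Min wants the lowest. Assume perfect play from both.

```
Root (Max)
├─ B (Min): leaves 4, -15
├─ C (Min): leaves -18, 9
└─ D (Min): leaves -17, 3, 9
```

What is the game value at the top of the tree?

-15

B (Min): min(4, -15) = -15
C (Min): min(-18, 9) = -18
D (Min): min(-17, 3, 9) = -17
Root (Max): max(-15, -18, -17) = -15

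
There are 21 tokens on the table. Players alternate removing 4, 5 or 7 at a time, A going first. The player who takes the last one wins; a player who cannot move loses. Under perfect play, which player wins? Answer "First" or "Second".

W/L table (W = player to move can force a win):
i:   0  1  2  3  4  5  6  7  8  9 10 11 12 13 14 15 16 17 18 19 20 21
     L  L  L  L  W  W  W  W  W  W  W  L  L  L  L  W  W  W  W  W  W  W
Position 21 is W, so the first player wins.

First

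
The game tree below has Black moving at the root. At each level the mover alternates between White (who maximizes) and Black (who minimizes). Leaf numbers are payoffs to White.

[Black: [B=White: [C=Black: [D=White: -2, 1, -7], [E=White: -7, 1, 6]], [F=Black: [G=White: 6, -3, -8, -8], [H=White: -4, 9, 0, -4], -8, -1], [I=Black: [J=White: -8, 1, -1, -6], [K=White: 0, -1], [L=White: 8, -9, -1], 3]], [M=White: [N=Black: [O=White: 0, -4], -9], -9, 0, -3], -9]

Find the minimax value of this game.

D (White): max(-2, 1, -7) = 1
E (White): max(-7, 1, 6) = 6
C (Black): min(1, 6) = 1
G (White): max(6, -3, -8, -8) = 6
H (White): max(-4, 9, 0, -4) = 9
F (Black): min(6, 9, -8, -1) = -8
J (White): max(-8, 1, -1, -6) = 1
K (White): max(0, -1) = 0
L (White): max(8, -9, -1) = 8
I (Black): min(1, 0, 8, 3) = 0
B (White): max(1, -8, 0) = 1
O (White): max(0, -4) = 0
N (Black): min(0, -9) = -9
M (White): max(-9, -9, 0, -3) = 0
Root (Black): min(1, 0, -9) = -9

-9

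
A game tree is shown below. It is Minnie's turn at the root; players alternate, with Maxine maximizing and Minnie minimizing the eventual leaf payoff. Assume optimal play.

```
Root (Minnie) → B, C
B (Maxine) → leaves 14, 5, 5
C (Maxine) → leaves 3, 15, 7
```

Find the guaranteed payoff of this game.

B (Maxine): max(14, 5, 5) = 14
C (Maxine): max(3, 15, 7) = 15
Root (Minnie): min(14, 15) = 14

14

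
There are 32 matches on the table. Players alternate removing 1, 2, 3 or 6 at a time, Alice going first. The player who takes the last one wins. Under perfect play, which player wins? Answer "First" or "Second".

Second

Mark each pile size as W (mover wins) or L (mover loses):
i:   0  1  2  3  4  5  6  7  8  9 10 11 12 13 14 15 16 17 18 19 20 21 22 23 24 25 26 27 28 29 30 31 32
     L  W  W  W  L  W  W  W  L  W  W  W  L  W  W  W  L  W  W  W  L  W  W  W  L  W  W  W  L  W  W  W  L
Position 32 is L, so the second player wins.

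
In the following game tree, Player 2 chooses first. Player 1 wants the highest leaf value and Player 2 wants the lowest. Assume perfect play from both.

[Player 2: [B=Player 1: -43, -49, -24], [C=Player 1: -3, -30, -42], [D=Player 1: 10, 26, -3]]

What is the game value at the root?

B (Player 1): max(-43, -49, -24) = -24
C (Player 1): max(-3, -30, -42) = -3
D (Player 1): max(10, 26, -3) = 26
Root (Player 2): min(-24, -3, 26) = -24

-24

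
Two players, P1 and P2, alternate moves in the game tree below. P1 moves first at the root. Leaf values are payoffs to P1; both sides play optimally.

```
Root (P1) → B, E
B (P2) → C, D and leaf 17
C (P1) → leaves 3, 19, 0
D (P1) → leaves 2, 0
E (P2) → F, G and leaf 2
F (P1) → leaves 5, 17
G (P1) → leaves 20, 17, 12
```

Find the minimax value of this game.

2

C (P1): max(3, 19, 0) = 19
D (P1): max(2, 0) = 2
B (P2): min(19, 2, 17) = 2
F (P1): max(5, 17) = 17
G (P1): max(20, 17, 12) = 20
E (P2): min(17, 20, 2) = 2
Root (P1): max(2, 2) = 2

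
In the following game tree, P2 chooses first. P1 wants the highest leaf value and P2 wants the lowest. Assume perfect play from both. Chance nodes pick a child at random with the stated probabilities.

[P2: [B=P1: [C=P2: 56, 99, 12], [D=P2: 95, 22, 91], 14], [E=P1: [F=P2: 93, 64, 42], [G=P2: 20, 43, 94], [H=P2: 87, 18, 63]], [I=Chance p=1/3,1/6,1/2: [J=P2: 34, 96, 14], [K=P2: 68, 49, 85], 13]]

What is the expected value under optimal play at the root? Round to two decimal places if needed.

C (P2): min(56, 99, 12) = 12
D (P2): min(95, 22, 91) = 22
B (P1): max(12, 22, 14) = 22
F (P2): min(93, 64, 42) = 42
G (P2): min(20, 43, 94) = 20
H (P2): min(87, 18, 63) = 18
E (P1): max(42, 20, 18) = 42
J (P2): min(34, 96, 14) = 14
K (P2): min(68, 49, 85) = 49
I (Chance): 1/3·14 + 1/6·49 + 1/2·13 = 19.33
Root (P2): min(22, 42, 19.33) = 19.33

19.33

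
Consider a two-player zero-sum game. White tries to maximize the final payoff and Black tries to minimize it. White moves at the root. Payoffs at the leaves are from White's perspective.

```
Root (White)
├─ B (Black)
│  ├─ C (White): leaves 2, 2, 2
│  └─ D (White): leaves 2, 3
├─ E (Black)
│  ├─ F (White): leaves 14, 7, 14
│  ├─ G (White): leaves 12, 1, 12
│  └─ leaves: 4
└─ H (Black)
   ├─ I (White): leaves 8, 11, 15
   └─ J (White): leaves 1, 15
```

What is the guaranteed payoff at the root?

15

C (White): max(2, 2, 2) = 2
D (White): max(2, 3) = 3
B (Black): min(2, 3) = 2
F (White): max(14, 7, 14) = 14
G (White): max(12, 1, 12) = 12
E (Black): min(14, 12, 4) = 4
I (White): max(8, 11, 15) = 15
J (White): max(1, 15) = 15
H (Black): min(15, 15) = 15
Root (White): max(2, 4, 15) = 15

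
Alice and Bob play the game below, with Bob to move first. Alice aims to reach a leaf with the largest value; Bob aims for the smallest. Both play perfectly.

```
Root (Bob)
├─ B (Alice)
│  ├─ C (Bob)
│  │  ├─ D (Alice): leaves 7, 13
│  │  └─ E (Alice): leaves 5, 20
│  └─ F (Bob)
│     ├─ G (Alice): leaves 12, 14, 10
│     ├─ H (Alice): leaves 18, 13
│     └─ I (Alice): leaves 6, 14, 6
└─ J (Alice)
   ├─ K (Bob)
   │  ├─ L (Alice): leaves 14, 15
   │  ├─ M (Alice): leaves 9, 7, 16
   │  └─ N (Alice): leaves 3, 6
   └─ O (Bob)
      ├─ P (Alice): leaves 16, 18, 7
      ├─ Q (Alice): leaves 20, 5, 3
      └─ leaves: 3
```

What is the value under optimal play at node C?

D: max(7, 13) = 13
E: max(5, 20) = 20
C: min(13, 20) = 13

13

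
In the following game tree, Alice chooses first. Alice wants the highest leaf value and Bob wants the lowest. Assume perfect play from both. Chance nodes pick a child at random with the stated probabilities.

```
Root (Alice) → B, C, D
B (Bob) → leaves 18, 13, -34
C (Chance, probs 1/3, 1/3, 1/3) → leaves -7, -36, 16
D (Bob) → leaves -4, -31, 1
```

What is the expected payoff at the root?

-9

B (Bob): min(18, 13, -34) = -34
C (Chance): 1/3·-7 + 1/3·-36 + 1/3·16 = -9
D (Bob): min(-4, -31, 1) = -31
Root (Alice): max(-34, -9, -31) = -9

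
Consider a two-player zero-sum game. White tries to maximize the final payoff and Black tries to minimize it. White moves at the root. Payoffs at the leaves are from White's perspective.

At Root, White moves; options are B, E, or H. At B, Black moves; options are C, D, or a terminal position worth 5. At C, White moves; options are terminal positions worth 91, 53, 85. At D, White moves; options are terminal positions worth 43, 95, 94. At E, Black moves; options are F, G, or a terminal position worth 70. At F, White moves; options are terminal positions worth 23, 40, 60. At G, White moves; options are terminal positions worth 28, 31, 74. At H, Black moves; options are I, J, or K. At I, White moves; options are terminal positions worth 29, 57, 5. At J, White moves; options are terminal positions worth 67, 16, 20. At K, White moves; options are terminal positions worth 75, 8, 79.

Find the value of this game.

60

C (White): max(91, 53, 85) = 91
D (White): max(43, 95, 94) = 95
B (Black): min(91, 95, 5) = 5
F (White): max(23, 40, 60) = 60
G (White): max(28, 31, 74) = 74
E (Black): min(60, 74, 70) = 60
I (White): max(29, 57, 5) = 57
J (White): max(67, 16, 20) = 67
K (White): max(75, 8, 79) = 79
H (Black): min(57, 67, 79) = 57
Root (White): max(5, 60, 57) = 60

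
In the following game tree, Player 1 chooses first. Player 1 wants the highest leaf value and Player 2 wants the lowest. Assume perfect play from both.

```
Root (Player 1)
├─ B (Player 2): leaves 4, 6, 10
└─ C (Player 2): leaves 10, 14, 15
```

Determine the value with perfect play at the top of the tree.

B (Player 2): min(4, 6, 10) = 4
C (Player 2): min(10, 14, 15) = 10
Root (Player 1): max(4, 10) = 10

10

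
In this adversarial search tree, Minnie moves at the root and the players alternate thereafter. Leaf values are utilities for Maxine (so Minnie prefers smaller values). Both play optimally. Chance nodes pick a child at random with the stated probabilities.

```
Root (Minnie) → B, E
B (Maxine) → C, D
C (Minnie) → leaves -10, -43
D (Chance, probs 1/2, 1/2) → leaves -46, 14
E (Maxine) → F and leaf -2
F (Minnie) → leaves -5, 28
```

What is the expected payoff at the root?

-16

C (Minnie): min(-10, -43) = -43
D (Chance): 1/2·-46 + 1/2·14 = -16
B (Maxine): max(-43, -16) = -16
F (Minnie): min(-5, 28) = -5
E (Maxine): max(-5, -2) = -2
Root (Minnie): min(-16, -2) = -16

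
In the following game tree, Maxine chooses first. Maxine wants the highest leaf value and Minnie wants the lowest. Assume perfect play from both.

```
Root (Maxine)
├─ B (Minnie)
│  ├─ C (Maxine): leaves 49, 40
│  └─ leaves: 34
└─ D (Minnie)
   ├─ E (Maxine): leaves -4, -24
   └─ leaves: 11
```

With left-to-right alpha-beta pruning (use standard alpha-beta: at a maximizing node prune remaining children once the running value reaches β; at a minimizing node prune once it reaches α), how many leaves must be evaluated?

C [α=-∞,β=+∞]: v=49
B [α=-∞,β=+∞]: v=34
E [α=34,β=+∞]: v=-4
D [α=34,β=+∞]: v=-4 after child 1 ≤ α → α-cutoff, skip 1
Root [α=-∞,β=+∞]: v=34
Leaves evaluated: 5 of 6.

5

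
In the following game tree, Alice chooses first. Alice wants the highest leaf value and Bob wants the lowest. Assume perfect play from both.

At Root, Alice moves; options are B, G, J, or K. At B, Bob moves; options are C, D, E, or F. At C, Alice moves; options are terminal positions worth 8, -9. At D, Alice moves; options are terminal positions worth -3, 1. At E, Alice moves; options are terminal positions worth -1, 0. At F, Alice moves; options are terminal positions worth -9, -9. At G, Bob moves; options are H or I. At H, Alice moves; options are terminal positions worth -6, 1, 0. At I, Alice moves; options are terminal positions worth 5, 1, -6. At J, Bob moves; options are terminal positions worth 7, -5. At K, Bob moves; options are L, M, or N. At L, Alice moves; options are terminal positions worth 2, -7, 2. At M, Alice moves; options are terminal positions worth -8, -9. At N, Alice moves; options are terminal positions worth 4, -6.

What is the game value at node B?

-9

C: max(8, -9) = 8
D: max(-3, 1) = 1
E: max(-1, 0) = 0
F: max(-9, -9) = -9
B: min(8, 1, 0, -9) = -9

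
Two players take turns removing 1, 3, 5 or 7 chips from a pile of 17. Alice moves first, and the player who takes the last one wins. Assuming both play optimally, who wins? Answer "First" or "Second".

First

Mark each pile size as W (mover wins) or L (mover loses):
i:   0  1  2  3  4  5  6  7  8  9 10 11 12 13 14 15 16 17
     L  W  L  W  L  W  L  W  L  W  L  W  L  W  L  W  L  W
Position 17 is W, so the first player wins.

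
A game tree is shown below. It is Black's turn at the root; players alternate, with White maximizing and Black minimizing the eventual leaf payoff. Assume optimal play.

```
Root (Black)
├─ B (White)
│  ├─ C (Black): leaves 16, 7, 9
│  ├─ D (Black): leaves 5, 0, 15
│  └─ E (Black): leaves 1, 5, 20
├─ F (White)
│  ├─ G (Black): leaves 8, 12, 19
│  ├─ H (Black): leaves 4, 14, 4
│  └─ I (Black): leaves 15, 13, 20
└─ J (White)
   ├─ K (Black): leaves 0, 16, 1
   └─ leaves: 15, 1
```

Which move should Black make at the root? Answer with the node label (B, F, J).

B

C (Black): min(16, 7, 9) = 7
D (Black): min(5, 0, 15) = 0
E (Black): min(1, 5, 20) = 1
B (White): max(7, 0, 1) = 7
G (Black): min(8, 12, 19) = 8
H (Black): min(4, 14, 4) = 4
I (Black): min(15, 13, 20) = 13
F (White): max(8, 4, 13) = 13
K (Black): min(0, 16, 1) = 0
J (White): max(0, 15, 1) = 15
Root (Black): min(7, 13, 15) = 7
Black picks the child with the lowest value: B (value 7).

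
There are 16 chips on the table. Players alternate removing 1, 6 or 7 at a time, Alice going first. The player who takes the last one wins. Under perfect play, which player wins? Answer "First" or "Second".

Mark each pile size as W (mover wins) or L (mover loses):
i:   0  1  2  3  4  5  6  7  8  9 10 11 12 13 14 15 16
     L  W  L  W  L  W  W  W  W  W  W  W  L  W  L  W  L
Position 16 is L, so the second player wins.

Second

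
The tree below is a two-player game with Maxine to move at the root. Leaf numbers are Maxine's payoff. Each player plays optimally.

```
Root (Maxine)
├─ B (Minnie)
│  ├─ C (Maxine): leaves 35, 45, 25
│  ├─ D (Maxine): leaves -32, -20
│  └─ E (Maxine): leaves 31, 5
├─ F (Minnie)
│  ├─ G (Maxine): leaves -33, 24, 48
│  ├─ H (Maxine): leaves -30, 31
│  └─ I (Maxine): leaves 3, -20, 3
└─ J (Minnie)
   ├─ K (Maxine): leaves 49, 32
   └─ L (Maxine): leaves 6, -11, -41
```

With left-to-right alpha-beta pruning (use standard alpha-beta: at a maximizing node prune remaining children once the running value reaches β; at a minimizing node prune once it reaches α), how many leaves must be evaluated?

19

C [α=-∞,β=+∞]: v=45
D [α=-∞,β=45]: v=-20
E [α=-∞,β=-20]: v=31 after child 1 ≥ β → β-cutoff, skip 1
B [α=-∞,β=+∞]: v=-20
G [α=-20,β=+∞]: v=48
H [α=-20,β=48]: v=31
I [α=-20,β=31]: v=3
F [α=-20,β=+∞]: v=3
K [α=3,β=+∞]: v=49
L [α=3,β=49]: v=6
J [α=3,β=+∞]: v=6
Root [α=-∞,β=+∞]: v=6
Leaves evaluated: 19 of 20.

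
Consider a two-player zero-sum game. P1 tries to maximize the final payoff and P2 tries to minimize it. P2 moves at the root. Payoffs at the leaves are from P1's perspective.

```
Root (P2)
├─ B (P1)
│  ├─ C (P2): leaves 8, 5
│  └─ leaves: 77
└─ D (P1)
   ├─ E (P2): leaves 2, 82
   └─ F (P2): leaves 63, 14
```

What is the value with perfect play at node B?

C: min(8, 5) = 5
B: max(5, 77) = 77

77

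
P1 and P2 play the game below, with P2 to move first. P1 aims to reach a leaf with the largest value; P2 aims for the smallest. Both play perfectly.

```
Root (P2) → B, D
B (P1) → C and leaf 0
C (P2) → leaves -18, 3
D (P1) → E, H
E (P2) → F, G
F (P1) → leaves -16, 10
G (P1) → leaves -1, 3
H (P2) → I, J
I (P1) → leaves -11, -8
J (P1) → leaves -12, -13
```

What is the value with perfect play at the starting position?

0

C (P2): min(-18, 3) = -18
B (P1): max(-18, 0) = 0
F (P1): max(-16, 10) = 10
G (P1): max(-1, 3) = 3
E (P2): min(10, 3) = 3
I (P1): max(-11, -8) = -8
J (P1): max(-12, -13) = -12
H (P2): min(-8, -12) = -12
D (P1): max(3, -12) = 3
Root (P2): min(0, 3) = 0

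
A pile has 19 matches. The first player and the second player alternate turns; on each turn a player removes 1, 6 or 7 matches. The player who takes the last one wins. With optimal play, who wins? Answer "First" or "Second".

First

Compute winning (W) and losing (L) positions by backward induction:
i:   0  1  2  3  4  5  6  7  8  9 10 11 12 13 14 15 16 17 18 19
     L  W  L  W  L  W  W  W  W  W  W  W  L  W  L  W  L  W  W  W
Position 19 is W, so the first player wins.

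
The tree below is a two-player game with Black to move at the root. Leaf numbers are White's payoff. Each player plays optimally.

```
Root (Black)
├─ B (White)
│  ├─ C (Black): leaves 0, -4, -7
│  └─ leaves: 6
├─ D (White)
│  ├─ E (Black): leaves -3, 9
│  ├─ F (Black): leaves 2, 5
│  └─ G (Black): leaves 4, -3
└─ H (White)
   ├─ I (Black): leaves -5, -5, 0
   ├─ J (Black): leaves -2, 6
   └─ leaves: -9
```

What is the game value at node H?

I: min(-5, -5, 0) = -5
J: min(-2, 6) = -2
H: max(-5, -2, -9) = -2

-2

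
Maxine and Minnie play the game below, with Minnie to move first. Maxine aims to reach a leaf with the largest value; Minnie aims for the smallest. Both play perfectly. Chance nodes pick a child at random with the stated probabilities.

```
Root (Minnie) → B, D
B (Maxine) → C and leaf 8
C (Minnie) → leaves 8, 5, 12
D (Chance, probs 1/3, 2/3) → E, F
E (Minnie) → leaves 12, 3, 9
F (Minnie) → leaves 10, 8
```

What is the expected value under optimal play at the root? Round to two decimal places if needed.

6.33

C (Minnie): min(8, 5, 12) = 5
B (Maxine): max(5, 8) = 8
E (Minnie): min(12, 3, 9) = 3
F (Minnie): min(10, 8) = 8
D (Chance): 1/3·3 + 2/3·8 = 6.33
Root (Minnie): min(8, 6.33) = 6.33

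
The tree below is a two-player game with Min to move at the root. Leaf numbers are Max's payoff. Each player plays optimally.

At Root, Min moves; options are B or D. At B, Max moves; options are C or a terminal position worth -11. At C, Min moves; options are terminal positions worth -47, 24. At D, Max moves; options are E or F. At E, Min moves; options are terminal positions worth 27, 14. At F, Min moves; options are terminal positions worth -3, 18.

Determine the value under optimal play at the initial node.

-11

C (Min): min(-47, 24) = -47
B (Max): max(-47, -11) = -11
E (Min): min(27, 14) = 14
F (Min): min(-3, 18) = -3
D (Max): max(14, -3) = 14
Root (Min): min(-11, 14) = -11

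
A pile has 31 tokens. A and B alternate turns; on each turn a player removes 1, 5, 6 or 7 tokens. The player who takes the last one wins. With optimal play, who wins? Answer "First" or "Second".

W/L table (W = player to move can force a win):
i:   0  1  2  3  4  5  6  7  8  9 10 11 12 13 14 15 16 17 18 19 20 21 22 23 24 25 26 27 28 29 30 31
     L  W  L  W  L  W  W  W  W  W  W  W  L  W  L  W  L  W  W  W  W  W  W  W  L  W  L  W  L  W  W  W
Position 31 is W, so the first player wins.

First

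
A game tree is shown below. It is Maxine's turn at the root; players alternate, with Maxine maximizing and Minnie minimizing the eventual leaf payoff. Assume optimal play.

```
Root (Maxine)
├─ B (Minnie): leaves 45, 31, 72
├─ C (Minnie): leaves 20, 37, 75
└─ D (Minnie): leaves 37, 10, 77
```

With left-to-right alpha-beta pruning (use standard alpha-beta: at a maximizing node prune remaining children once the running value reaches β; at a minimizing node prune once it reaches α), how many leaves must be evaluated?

6

B [α=-∞,β=+∞]: v=31
C [α=31,β=+∞]: v=20 after child 1 ≤ α → α-cutoff, skip 2
D [α=31,β=+∞]: v=10 after child 2 ≤ α → α-cutoff, skip 1
Root [α=-∞,β=+∞]: v=31
Leaves evaluated: 6 of 9.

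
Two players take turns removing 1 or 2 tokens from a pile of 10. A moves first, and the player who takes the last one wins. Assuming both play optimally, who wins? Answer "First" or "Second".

Compute winning (W) and losing (L) positions by backward induction:
i:   0  1  2  3  4  5  6  7  8  9 10
     L  W  W  L  W  W  L  W  W  L  W
Position 10 is W, so the first player wins.

First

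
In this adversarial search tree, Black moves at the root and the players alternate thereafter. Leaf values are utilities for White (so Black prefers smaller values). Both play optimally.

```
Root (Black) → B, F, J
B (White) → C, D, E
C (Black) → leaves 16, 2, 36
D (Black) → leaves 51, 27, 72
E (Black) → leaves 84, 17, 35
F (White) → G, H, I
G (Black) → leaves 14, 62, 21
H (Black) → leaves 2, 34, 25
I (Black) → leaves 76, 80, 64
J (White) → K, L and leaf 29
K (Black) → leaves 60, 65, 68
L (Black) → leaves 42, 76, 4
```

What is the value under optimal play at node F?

G: min(14, 62, 21) = 14
H: min(2, 34, 25) = 2
I: min(76, 80, 64) = 64
F: max(14, 2, 64) = 64

64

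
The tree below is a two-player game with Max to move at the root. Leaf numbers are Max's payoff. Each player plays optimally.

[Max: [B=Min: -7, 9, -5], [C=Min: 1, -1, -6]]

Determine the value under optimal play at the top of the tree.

-6

B (Min): min(-7, 9, -5) = -7
C (Min): min(1, -1, -6) = -6
Root (Max): max(-7, -6) = -6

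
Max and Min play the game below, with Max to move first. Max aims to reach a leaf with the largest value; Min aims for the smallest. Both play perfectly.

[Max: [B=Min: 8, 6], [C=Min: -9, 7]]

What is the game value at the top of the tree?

6

B (Min): min(8, 6) = 6
C (Min): min(-9, 7) = -9
Root (Max): max(6, -9) = 6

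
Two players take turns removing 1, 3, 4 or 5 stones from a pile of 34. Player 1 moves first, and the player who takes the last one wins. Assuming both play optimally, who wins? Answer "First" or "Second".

Second

W/L table (W = player to move can force a win):
i:   0  1  2  3  4  5  6  7  8  9 10 11 12 13 14 15 16 17 18 19 20 21 22 23 24 25 26 27 28 29 30 31 32 33 34
     L  W  L  W  W  W  W  W  L  W  L  W  W  W  W  W  L  W  L  W  W  W  W  W  L  W  L  W  W  W  W  W  L  W  L
Position 34 is L, so the second player wins.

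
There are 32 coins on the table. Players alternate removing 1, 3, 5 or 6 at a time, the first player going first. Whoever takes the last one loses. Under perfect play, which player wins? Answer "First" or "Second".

Compute winning (W) and losing (L) positions by backward induction:
i:   0  1  2  3  4  5  6  7  8  9 10 11 12 13 14 15 16 17 18 19 20 21 22 23 24 25 26 27 28 29 30 31 32
     W  L  W  L  W  L  W  W  W  W  W  W  L  W  L  W  L  W  W  W  W  W  W  L  W  L  W  L  W  W  W  W  W
Position 32 is W, so the first player wins.

First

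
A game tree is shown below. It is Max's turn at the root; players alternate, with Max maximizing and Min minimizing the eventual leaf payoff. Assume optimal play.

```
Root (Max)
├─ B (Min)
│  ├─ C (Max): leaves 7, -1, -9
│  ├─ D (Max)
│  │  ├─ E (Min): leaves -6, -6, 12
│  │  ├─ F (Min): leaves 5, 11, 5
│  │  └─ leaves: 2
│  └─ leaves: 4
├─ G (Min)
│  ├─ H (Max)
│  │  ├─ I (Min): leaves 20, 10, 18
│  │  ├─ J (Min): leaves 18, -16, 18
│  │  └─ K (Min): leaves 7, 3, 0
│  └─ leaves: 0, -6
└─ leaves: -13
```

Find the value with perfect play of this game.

C (Max): max(7, -1, -9) = 7
E (Min): min(-6, -6, 12) = -6
F (Min): min(5, 11, 5) = 5
D (Max): max(-6, 5, 2) = 5
B (Min): min(7, 5, 4) = 4
I (Min): min(20, 10, 18) = 10
J (Min): min(18, -16, 18) = -16
K (Min): min(7, 3, 0) = 0
H (Max): max(10, -16, 0) = 10
G (Min): min(10, 0, -6) = -6
Root (Max): max(4, -6, -13) = 4

4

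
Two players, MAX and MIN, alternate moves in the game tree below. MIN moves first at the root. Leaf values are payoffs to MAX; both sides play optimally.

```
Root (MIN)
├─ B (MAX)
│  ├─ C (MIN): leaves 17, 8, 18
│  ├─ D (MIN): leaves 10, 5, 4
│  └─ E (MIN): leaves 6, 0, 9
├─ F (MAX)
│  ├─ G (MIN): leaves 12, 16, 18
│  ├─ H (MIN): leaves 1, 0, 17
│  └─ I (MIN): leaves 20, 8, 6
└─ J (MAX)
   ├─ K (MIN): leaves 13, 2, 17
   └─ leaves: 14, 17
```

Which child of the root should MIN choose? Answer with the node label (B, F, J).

B

C (MIN): min(17, 8, 18) = 8
D (MIN): min(10, 5, 4) = 4
E (MIN): min(6, 0, 9) = 0
B (MAX): max(8, 4, 0) = 8
G (MIN): min(12, 16, 18) = 12
H (MIN): min(1, 0, 17) = 0
I (MIN): min(20, 8, 6) = 6
F (MAX): max(12, 0, 6) = 12
K (MIN): min(13, 2, 17) = 2
J (MAX): max(2, 14, 17) = 17
Root (MIN): min(8, 12, 17) = 8
MIN picks the child with the lowest value: B (value 8).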